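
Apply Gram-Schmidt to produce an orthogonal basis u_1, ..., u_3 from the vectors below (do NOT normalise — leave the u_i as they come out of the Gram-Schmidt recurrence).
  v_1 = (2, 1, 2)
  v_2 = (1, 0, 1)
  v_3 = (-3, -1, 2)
Orthogonal basis:
  u_1 = (2, 1, 2)
  u_2 = (1/9, -4/9, 1/9)
  u_3 = (-5/2, 0, 5/2)

Apply the Gram-Schmidt recurrence
  u_1 = v_1
  u_i = v_i − Σ_{j<i} ((v_i · u_j) / (u_j · u_j)) · u_j.

Step by step this gives:
  u_1 = (2, 1, 2)
  u_2 = (1/9, -4/9, 1/9)
  u_3 = (-5/2, 0, 5/2)

Orthogonality check:
  u_2 · u_1 = 0 (should be 0)
  u_3 · u_1 = 0 (should be 0)
  u_3 · u_2 = 0 (should be 0)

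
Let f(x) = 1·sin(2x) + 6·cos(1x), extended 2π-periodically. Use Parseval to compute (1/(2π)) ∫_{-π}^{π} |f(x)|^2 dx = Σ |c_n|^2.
Σ |c_n|^2 = 37/2

Expand |f|^2 and use orthogonality of {sin(nx), cos(mx)} on [-π, π]:
  ∫_{-π}^{π} sin(nx)^2 dx = π, ∫ cos(mx)^2 dx = π, and cross terms integrate to 0.
So ∫_{-π}^{π} f(x)^2 dx = 1^2 · π + 6^2 · π = (1 + 36)π.
Divide by 2π: (1 + 36)/2 = 37/2.
By Parseval, this equals Σ |c_n|^2.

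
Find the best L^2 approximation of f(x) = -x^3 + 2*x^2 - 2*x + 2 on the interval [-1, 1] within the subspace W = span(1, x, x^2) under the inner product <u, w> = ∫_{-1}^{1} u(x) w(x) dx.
g(x) = 2*x^2 - 13*x/5 + 2

The best approximation g ∈ W is the orthogonal projection of f onto W. Writing g = a_0 + a_1 x + a_2 x^2, the coefficients solve the normal equations G · a = b where
  G_{ij} = <φ_i, φ_j> and b_i = <f, φ_i>, with φ_0 = 1, φ_1 = x, φ_2 = x^2.
G =
  [2, 0, 2/3]
  [0, 2/3, 0]
  [2/3, 0, 2/5],
b = (16/3, -26/15, 32/15).
Solving gives a_0 = 2, a_1 = -13/5, a_2 = 2, so
  g(x) = 2*x^2 - 13*x/5 + 2.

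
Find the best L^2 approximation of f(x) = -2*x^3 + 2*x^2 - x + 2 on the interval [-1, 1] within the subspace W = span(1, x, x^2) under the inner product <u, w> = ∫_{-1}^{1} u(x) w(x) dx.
g(x) = 2*x^2 - 11*x/5 + 2

The best approximation g ∈ W is the orthogonal projection of f onto W. Writing g = a_0 + a_1 x + a_2 x^2, the coefficients solve the normal equations G · a = b where
  G_{ij} = <φ_i, φ_j> and b_i = <f, φ_i>, with φ_0 = 1, φ_1 = x, φ_2 = x^2.
G =
  [2, 0, 2/3]
  [0, 2/3, 0]
  [2/3, 0, 2/5],
b = (16/3, -22/15, 32/15).
Solving gives a_0 = 2, a_1 = -11/5, a_2 = 2, so
  g(x) = 2*x^2 - 11*x/5 + 2.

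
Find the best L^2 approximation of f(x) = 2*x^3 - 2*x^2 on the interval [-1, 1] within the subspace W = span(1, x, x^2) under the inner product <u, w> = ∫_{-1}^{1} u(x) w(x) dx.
g(x) = -2*x^2 + 6*x/5

The best approximation g ∈ W is the orthogonal projection of f onto W. Writing g = a_0 + a_1 x + a_2 x^2, the coefficients solve the normal equations G · a = b where
  G_{ij} = <φ_i, φ_j> and b_i = <f, φ_i>, with φ_0 = 1, φ_1 = x, φ_2 = x^2.
G =
  [2, 0, 2/3]
  [0, 2/3, 0]
  [2/3, 0, 2/5],
b = (-4/3, 4/5, -4/5).
Solving gives a_0 = 0, a_1 = 6/5, a_2 = -2, so
  g(x) = -2*x^2 + 6*x/5.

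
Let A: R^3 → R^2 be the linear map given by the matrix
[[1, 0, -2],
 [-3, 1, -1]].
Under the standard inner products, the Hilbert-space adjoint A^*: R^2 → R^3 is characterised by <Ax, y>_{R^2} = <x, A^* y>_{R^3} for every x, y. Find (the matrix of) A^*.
A^* = A^T =
[[1, -3],
 [0, 1],
 [-2, -1]]

For real matrices with standard dot products, the defining identity <Ax, y> = <x, A^* y> gives (Ax)^T y = x^T (A^*) y, i.e. x^T A^T y = x^T (A^*) y. Since this holds for all x, y, we must have A^* = A^T. Therefore
A^* =
[[1, -3],
 [0, 1],
 [-2, -1]].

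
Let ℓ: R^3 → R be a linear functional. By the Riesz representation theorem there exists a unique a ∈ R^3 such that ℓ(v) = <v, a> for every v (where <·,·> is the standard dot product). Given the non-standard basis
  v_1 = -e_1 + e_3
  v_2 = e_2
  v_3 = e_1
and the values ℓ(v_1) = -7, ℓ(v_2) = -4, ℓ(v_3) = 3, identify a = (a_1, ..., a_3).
a = (3, -4, -4)

Write a = (a_1, ..., a_3) in the standard basis. For each basis vector v_i, ℓ(v_i) = <v_i, a> is a linear equation in the a_j's. Collect the n equations into a matrix system V a = ℓ, where row i of V is v_i (expressed in the standard basis). Since V is invertible (lower-triangular with 1s on the diagonal, up to permutation), solve by back-substitution:
  V =
[[-1, 0, 1],
 [0, 1, 0],
 [1, 0, 0]]
  V a = (-7, -4, 3)
Solving gives a = (3, -4, -4).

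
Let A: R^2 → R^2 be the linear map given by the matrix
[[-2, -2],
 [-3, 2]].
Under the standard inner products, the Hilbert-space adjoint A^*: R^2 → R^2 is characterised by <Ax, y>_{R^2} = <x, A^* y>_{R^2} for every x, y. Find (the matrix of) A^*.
A^* = A^T =
[[-2, -3],
 [-2, 2]]

For real matrices with standard dot products, the defining identity <Ax, y> = <x, A^* y> gives (Ax)^T y = x^T (A^*) y, i.e. x^T A^T y = x^T (A^*) y. Since this holds for all x, y, we must have A^* = A^T. Therefore
A^* =
[[-2, -3],
 [-2, 2]].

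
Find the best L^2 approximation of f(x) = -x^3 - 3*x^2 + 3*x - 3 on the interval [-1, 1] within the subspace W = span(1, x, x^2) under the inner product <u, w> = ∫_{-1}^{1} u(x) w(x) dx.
g(x) = -3*x^2 + 12*x/5 - 3

The best approximation g ∈ W is the orthogonal projection of f onto W. Writing g = a_0 + a_1 x + a_2 x^2, the coefficients solve the normal equations G · a = b where
  G_{ij} = <φ_i, φ_j> and b_i = <f, φ_i>, with φ_0 = 1, φ_1 = x, φ_2 = x^2.
G =
  [2, 0, 2/3]
  [0, 2/3, 0]
  [2/3, 0, 2/5],
b = (-8, 8/5, -16/5).
Solving gives a_0 = -3, a_1 = 12/5, a_2 = -3, so
  g(x) = -3*x^2 + 12*x/5 - 3.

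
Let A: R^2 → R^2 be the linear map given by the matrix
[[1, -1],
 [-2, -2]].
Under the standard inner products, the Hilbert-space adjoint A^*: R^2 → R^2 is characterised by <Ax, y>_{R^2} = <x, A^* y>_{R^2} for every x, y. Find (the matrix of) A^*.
A^* = A^T =
[[1, -2],
 [-1, -2]]

For real matrices with standard dot products, the defining identity <Ax, y> = <x, A^* y> gives (Ax)^T y = x^T (A^*) y, i.e. x^T A^T y = x^T (A^*) y. Since this holds for all x, y, we must have A^* = A^T. Therefore
A^* =
[[1, -2],
 [-1, -2]].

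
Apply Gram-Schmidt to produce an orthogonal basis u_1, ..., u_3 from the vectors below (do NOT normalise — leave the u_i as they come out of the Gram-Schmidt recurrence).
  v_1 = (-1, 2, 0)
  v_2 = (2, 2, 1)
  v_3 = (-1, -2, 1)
Orthogonal basis:
  u_1 = (-1, 2, 0)
  u_2 = (12/5, 6/5, 1)
  u_3 = (-20/41, -10/41, 60/41)

Apply the Gram-Schmidt recurrence
  u_1 = v_1
  u_i = v_i − Σ_{j<i} ((v_i · u_j) / (u_j · u_j)) · u_j.

Step by step this gives:
  u_1 = (-1, 2, 0)
  u_2 = (12/5, 6/5, 1)
  u_3 = (-20/41, -10/41, 60/41)

Orthogonality check:
  u_2 · u_1 = 0 (should be 0)
  u_3 · u_1 = 0 (should be 0)
  u_3 · u_2 = 0 (should be 0)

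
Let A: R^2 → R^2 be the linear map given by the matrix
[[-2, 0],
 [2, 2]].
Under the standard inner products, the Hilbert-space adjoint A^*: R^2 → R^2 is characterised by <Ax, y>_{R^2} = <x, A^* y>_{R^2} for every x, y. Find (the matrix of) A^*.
A^* = A^T =
[[-2, 2],
 [0, 2]]

For real matrices with standard dot products, the defining identity <Ax, y> = <x, A^* y> gives (Ax)^T y = x^T (A^*) y, i.e. x^T A^T y = x^T (A^*) y. Since this holds for all x, y, we must have A^* = A^T. Therefore
A^* =
[[-2, 2],
 [0, 2]].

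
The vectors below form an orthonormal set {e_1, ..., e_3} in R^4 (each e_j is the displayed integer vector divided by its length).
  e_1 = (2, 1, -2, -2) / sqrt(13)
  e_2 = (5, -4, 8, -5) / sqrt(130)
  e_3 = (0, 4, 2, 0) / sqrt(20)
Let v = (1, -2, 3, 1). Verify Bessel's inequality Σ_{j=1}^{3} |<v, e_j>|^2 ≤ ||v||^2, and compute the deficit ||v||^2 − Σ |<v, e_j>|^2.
Σ |<v, e_j>|^2 = 13; ||v||^2 = 15; deficit = 2

Write each e_j = u_j / sqrt(<u_j, u_j>) where u_j is the displayed integer vector. Then <v, e_j> = <v, u_j> / sqrt(<u_j, u_j>), so |<v, e_j>|^2 = <v, u_j>^2 / <u_j, u_j>.
Coefficients: <v, e_1> = -8/sqrt(13), <v, e_2> = 32/sqrt(130), <v, e_3> = -2/sqrt(20).
Square and sum: Σ |<v, e_j>|^2 = 13.
Compute ||v||^2 = v·v = 15.
Deficit = 15 − 13 = 2 ≥ 0, confirming Bessel's inequality. (The deficit equals ||v − Σ <v,e_j> e_j||^2, the squared distance from v to span{e_j}.)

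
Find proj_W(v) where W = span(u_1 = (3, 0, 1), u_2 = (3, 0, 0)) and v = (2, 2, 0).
proj_W(v) = (2, 0, 0)

Set up U = [u_1 | ... | u_2] ∈ R^(3×2). The projector onto W = col(U) is P = U (U^T U)^(-1) U^T.
Compute U^T U =
  [10, 9]
  [9, 9],
and U^T v = (6, 6).
Solve U^T U · c = U^T v for the coefficients: c = (0, 2/3). The projection is proj_W(v) = U c.
Check: (v - proj_W(v)) · u_1 = 0  (should be 0).
Check: (v - proj_W(v)) · u_2 = 0  (should be 0).
Result: proj_W(v) = (2, 0, 0).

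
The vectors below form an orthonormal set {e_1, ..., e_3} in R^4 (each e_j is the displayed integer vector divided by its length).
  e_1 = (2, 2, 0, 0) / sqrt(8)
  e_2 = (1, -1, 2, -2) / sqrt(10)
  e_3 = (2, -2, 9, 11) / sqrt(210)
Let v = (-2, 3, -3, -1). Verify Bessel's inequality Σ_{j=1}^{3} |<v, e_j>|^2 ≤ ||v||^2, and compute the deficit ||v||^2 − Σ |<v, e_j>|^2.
Σ |<v, e_j>|^2 = 137/7; ||v||^2 = 23; deficit = 24/7

Write each e_j = u_j / sqrt(<u_j, u_j>) where u_j is the displayed integer vector. Then <v, e_j> = <v, u_j> / sqrt(<u_j, u_j>), so |<v, e_j>|^2 = <v, u_j>^2 / <u_j, u_j>.
Coefficients: <v, e_1> = 2/sqrt(8), <v, e_2> = -9/sqrt(10), <v, e_3> = -48/sqrt(210).
Square and sum: Σ |<v, e_j>|^2 = 137/7.
Compute ||v||^2 = v·v = 23.
Deficit = 23 − 137/7 = 24/7 ≥ 0, confirming Bessel's inequality. (The deficit equals ||v − Σ <v,e_j> e_j||^2, the squared distance from v to span{e_j}.)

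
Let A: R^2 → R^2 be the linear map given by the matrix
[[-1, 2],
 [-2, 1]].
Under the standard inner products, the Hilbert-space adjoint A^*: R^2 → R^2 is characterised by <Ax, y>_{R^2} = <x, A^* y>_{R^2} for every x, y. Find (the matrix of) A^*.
A^* = A^T =
[[-1, -2],
 [2, 1]]

For real matrices with standard dot products, the defining identity <Ax, y> = <x, A^* y> gives (Ax)^T y = x^T (A^*) y, i.e. x^T A^T y = x^T (A^*) y. Since this holds for all x, y, we must have A^* = A^T. Therefore
A^* =
[[-1, -2],
 [2, 1]].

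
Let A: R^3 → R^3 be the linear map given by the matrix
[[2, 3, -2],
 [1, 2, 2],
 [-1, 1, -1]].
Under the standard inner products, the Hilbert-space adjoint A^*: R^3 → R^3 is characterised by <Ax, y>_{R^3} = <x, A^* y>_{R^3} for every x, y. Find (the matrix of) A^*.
A^* = A^T =
[[2, 1, -1],
 [3, 2, 1],
 [-2, 2, -1]]

For real matrices with standard dot products, the defining identity <Ax, y> = <x, A^* y> gives (Ax)^T y = x^T (A^*) y, i.e. x^T A^T y = x^T (A^*) y. Since this holds for all x, y, we must have A^* = A^T. Therefore
A^* =
[[2, 1, -1],
 [3, 2, 1],
 [-2, 2, -1]].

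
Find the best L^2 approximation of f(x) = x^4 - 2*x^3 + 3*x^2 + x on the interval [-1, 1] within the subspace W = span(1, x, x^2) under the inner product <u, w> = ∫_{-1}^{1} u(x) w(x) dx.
g(x) = 27*x^2/7 - x/5 - 3/35

The best approximation g ∈ W is the orthogonal projection of f onto W. Writing g = a_0 + a_1 x + a_2 x^2, the coefficients solve the normal equations G · a = b where
  G_{ij} = <φ_i, φ_j> and b_i = <f, φ_i>, with φ_0 = 1, φ_1 = x, φ_2 = x^2.
G =
  [2, 0, 2/3]
  [0, 2/3, 0]
  [2/3, 0, 2/5],
b = (12/5, -2/15, 52/35).
Solving gives a_0 = -3/35, a_1 = -1/5, a_2 = 27/7, so
  g(x) = 27*x^2/7 - x/5 - 3/35.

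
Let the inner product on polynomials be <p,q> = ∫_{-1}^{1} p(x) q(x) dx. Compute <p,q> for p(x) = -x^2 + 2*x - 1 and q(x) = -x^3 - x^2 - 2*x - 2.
<p,q> = 44/15

Expand the product: p(x)·q(x) = x^5 - x^4 + x^3 - x^2 - 2*x + 2.
∫_{-1}^{1} of each monomial x^k gives [2/(k+1) if k even, 0 if k odd]. Integrating term-by-term (or equivalently evaluating the antiderivative F(x) = x^6/6 - x^5/5 + x^4/4 - x^3/3 - x^2 + 2*x at the endpoints):
  F(1) − F(−1) = 53/60 − (-41/20) = 44/15.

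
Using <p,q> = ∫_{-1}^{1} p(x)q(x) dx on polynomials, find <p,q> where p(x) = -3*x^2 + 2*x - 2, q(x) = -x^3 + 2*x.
<p,q> = 28/15

Expand the product: p(x)·q(x) = 3*x^5 - 2*x^4 - 4*x^3 + 4*x^2 - 4*x.
∫_{-1}^{1} of each monomial x^k gives [2/(k+1) if k even, 0 if k odd]. Integrating term-by-term (or equivalently evaluating the antiderivative F(x) = x^6/2 - 2*x^5/5 - x^4 + 4*x^3/3 - 2*x^2 at the endpoints):
  F(1) − F(−1) = -47/30 − (-103/30) = 28/15.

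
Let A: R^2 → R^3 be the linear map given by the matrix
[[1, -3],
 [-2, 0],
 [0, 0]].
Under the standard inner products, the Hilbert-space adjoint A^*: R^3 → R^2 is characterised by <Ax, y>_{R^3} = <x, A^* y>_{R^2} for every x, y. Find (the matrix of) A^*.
A^* = A^T =
[[1, -2, 0],
 [-3, 0, 0]]

For real matrices with standard dot products, the defining identity <Ax, y> = <x, A^* y> gives (Ax)^T y = x^T (A^*) y, i.e. x^T A^T y = x^T (A^*) y. Since this holds for all x, y, we must have A^* = A^T. Therefore
A^* =
[[1, -2, 0],
 [-3, 0, 0]].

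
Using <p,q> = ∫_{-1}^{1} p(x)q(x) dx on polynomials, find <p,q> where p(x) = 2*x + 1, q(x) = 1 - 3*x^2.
<p,q> = 0

Expand the product: p(x)·q(x) = -6*x^3 - 3*x^2 + 2*x + 1.
∫_{-1}^{1} of each monomial x^k gives [2/(k+1) if k even, 0 if k odd]. Integrating term-by-term (or equivalently evaluating the antiderivative F(x) = -3*x^4/2 - x^3 + x^2 + x at the endpoints):
  F(1) − F(−1) = -1/2 − (-1/2) = 0.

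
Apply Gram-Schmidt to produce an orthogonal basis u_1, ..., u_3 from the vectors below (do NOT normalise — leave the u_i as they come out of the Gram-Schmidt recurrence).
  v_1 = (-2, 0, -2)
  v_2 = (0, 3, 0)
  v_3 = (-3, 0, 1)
Orthogonal basis:
  u_1 = (-2, 0, -2)
  u_2 = (0, 3, 0)
  u_3 = (-2, 0, 2)

Apply the Gram-Schmidt recurrence
  u_1 = v_1
  u_i = v_i − Σ_{j<i} ((v_i · u_j) / (u_j · u_j)) · u_j.

Step by step this gives:
  u_1 = (-2, 0, -2)
  u_2 = (0, 3, 0)
  u_3 = (-2, 0, 2)

Orthogonality check:
  u_2 · u_1 = 0 (should be 0)
  u_3 · u_1 = 0 (should be 0)
  u_3 · u_2 = 0 (should be 0)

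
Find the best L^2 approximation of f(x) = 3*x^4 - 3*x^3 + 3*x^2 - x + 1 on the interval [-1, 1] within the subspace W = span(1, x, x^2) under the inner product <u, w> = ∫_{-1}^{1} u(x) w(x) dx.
g(x) = 39*x^2/7 - 14*x/5 + 26/35

The best approximation g ∈ W is the orthogonal projection of f onto W. Writing g = a_0 + a_1 x + a_2 x^2, the coefficients solve the normal equations G · a = b where
  G_{ij} = <φ_i, φ_j> and b_i = <f, φ_i>, with φ_0 = 1, φ_1 = x, φ_2 = x^2.
G =
  [2, 0, 2/3]
  [0, 2/3, 0]
  [2/3, 0, 2/5],
b = (26/5, -28/15, 286/105).
Solving gives a_0 = 26/35, a_1 = -14/5, a_2 = 39/7, so
  g(x) = 39*x^2/7 - 14*x/5 + 26/35.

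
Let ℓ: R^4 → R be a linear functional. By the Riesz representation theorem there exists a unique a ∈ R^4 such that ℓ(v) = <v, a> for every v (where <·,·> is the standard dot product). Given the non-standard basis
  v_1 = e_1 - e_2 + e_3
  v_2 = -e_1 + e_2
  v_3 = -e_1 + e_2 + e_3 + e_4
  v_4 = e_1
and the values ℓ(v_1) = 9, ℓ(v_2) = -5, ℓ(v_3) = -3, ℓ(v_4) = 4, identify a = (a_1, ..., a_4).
a = (4, -1, 4, -2)

Write a = (a_1, ..., a_4) in the standard basis. For each basis vector v_i, ℓ(v_i) = <v_i, a> is a linear equation in the a_j's. Collect the n equations into a matrix system V a = ℓ, where row i of V is v_i (expressed in the standard basis). Since V is invertible (lower-triangular with 1s on the diagonal, up to permutation), solve by back-substitution:
  V =
[[1, -1, 1, 0],
 [-1, 1, 0, 0],
 [-1, 1, 1, 1],
 [1, 0, 0, 0]]
  V a = (9, -5, -3, 4)
Solving gives a = (4, -1, 4, -2).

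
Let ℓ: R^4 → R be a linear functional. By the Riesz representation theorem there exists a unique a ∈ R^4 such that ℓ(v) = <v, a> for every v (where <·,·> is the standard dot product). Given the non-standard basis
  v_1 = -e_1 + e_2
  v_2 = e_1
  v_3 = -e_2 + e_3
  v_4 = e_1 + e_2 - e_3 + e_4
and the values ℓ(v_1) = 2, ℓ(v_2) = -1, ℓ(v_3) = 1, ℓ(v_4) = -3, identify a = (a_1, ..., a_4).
a = (-1, 1, 2, -1)

Write a = (a_1, ..., a_4) in the standard basis. For each basis vector v_i, ℓ(v_i) = <v_i, a> is a linear equation in the a_j's. Collect the n equations into a matrix system V a = ℓ, where row i of V is v_i (expressed in the standard basis). Since V is invertible (lower-triangular with 1s on the diagonal, up to permutation), solve by back-substitution:
  V =
[[-1, 1, 0, 0],
 [1, 0, 0, 0],
 [0, -1, 1, 0],
 [1, 1, -1, 1]]
  V a = (2, -1, 1, -3)
Solving gives a = (-1, 1, 2, -1).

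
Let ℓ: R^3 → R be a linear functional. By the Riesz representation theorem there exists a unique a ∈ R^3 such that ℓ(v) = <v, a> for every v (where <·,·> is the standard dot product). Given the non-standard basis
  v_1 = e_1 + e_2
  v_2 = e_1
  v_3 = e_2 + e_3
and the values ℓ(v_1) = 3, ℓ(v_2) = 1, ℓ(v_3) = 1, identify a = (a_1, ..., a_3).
a = (1, 2, -1)

Write a = (a_1, ..., a_3) in the standard basis. For each basis vector v_i, ℓ(v_i) = <v_i, a> is a linear equation in the a_j's. Collect the n equations into a matrix system V a = ℓ, where row i of V is v_i (expressed in the standard basis). Since V is invertible (lower-triangular with 1s on the diagonal, up to permutation), solve by back-substitution:
  V =
[[1, 1, 0],
 [1, 0, 0],
 [0, 1, 1]]
  V a = (3, 1, 1)
Solving gives a = (1, 2, -1).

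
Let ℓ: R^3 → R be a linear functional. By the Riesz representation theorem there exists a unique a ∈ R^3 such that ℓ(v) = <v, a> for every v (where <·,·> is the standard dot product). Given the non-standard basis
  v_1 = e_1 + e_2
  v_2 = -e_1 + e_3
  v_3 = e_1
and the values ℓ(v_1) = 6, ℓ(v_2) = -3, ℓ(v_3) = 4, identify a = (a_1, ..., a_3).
a = (4, 2, 1)

Write a = (a_1, ..., a_3) in the standard basis. For each basis vector v_i, ℓ(v_i) = <v_i, a> is a linear equation in the a_j's. Collect the n equations into a matrix system V a = ℓ, where row i of V is v_i (expressed in the standard basis). Since V is invertible (lower-triangular with 1s on the diagonal, up to permutation), solve by back-substitution:
  V =
[[1, 1, 0],
 [-1, 0, 1],
 [1, 0, 0]]
  V a = (6, -3, 4)
Solving gives a = (4, 2, 1).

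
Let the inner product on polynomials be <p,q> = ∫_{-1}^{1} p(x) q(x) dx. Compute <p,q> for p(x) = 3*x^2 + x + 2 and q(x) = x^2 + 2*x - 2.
<p,q> = -122/15

Expand the product: p(x)·q(x) = 3*x^4 + 7*x^3 - 2*x^2 + 2*x - 4.
∫_{-1}^{1} of each monomial x^k gives [2/(k+1) if k even, 0 if k odd]. Integrating term-by-term (or equivalently evaluating the antiderivative F(x) = 3*x^5/5 + 7*x^4/4 - 2*x^3/3 + x^2 - 4*x at the endpoints):
  F(1) − F(−1) = -79/60 − (409/60) = -122/15.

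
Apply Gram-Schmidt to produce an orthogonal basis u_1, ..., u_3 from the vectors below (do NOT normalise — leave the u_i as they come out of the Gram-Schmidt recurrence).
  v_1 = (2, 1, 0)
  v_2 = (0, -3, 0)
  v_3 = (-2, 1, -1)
Orthogonal basis:
  u_1 = (2, 1, 0)
  u_2 = (6/5, -12/5, 0)
  u_3 = (0, 0, -1)

Apply the Gram-Schmidt recurrence
  u_1 = v_1
  u_i = v_i − Σ_{j<i} ((v_i · u_j) / (u_j · u_j)) · u_j.

Step by step this gives:
  u_1 = (2, 1, 0)
  u_2 = (6/5, -12/5, 0)
  u_3 = (0, 0, -1)

Orthogonality check:
  u_2 · u_1 = 0 (should be 0)
  u_3 · u_1 = 0 (should be 0)
  u_3 · u_2 = 0 (should be 0)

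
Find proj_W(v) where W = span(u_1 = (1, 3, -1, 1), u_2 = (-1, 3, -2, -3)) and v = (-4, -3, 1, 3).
proj_W(v) = (-26/227, -768/227, 371/227, 204/227)

Set up U = [u_1 | ... | u_2] ∈ R^(4×2). The projector onto W = col(U) is P = U (U^T U)^(-1) U^T.
Compute U^T U =
  [12, 7]
  [7, 23],
and U^T v = (-11, -16).
Solve U^T U · c = U^T v for the coefficients: c = (-141/227, -115/227). The projection is proj_W(v) = U c.
Check: (v - proj_W(v)) · u_1 = 0  (should be 0).
Check: (v - proj_W(v)) · u_2 = 0  (should be 0).
Result: proj_W(v) = (-26/227, -768/227, 371/227, 204/227).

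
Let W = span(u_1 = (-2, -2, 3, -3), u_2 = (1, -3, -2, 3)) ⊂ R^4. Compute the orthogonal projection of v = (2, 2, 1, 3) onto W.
proj_W(v) = (502/477, 806/477, -715/477, 71/53)

Set up U = [u_1 | ... | u_2] ∈ R^(4×2). The projector onto W = col(U) is P = U (U^T U)^(-1) U^T.
Compute U^T U =
  [26, -11]
  [-11, 23],
and U^T v = (-14, 3).
Solve U^T U · c = U^T v for the coefficients: c = (-289/477, -76/477). The projection is proj_W(v) = U c.
Check: (v - proj_W(v)) · u_1 = 0  (should be 0).
Check: (v - proj_W(v)) · u_2 = 0  (should be 0).
Result: proj_W(v) = (502/477, 806/477, -715/477, 71/53).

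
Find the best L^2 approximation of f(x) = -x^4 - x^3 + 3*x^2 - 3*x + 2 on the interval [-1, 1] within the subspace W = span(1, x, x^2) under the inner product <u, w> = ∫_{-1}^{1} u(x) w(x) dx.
g(x) = 15*x^2/7 - 18*x/5 + 73/35

The best approximation g ∈ W is the orthogonal projection of f onto W. Writing g = a_0 + a_1 x + a_2 x^2, the coefficients solve the normal equations G · a = b where
  G_{ij} = <φ_i, φ_j> and b_i = <f, φ_i>, with φ_0 = 1, φ_1 = x, φ_2 = x^2.
G =
  [2, 0, 2/3]
  [0, 2/3, 0]
  [2/3, 0, 2/5],
b = (28/5, -12/5, 236/105).
Solving gives a_0 = 73/35, a_1 = -18/5, a_2 = 15/7, so
  g(x) = 15*x^2/7 - 18*x/5 + 73/35.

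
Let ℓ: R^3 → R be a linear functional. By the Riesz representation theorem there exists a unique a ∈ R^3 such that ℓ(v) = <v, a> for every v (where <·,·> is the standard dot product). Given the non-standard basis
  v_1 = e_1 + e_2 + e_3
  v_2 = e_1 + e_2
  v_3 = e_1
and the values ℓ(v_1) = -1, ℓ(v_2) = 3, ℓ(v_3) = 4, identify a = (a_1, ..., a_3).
a = (4, -1, -4)

Write a = (a_1, ..., a_3) in the standard basis. For each basis vector v_i, ℓ(v_i) = <v_i, a> is a linear equation in the a_j's. Collect the n equations into a matrix system V a = ℓ, where row i of V is v_i (expressed in the standard basis). Since V is invertible (lower-triangular with 1s on the diagonal, up to permutation), solve by back-substitution:
  V =
[[1, 1, 1],
 [1, 1, 0],
 [1, 0, 0]]
  V a = (-1, 3, 4)
Solving gives a = (4, -1, -4).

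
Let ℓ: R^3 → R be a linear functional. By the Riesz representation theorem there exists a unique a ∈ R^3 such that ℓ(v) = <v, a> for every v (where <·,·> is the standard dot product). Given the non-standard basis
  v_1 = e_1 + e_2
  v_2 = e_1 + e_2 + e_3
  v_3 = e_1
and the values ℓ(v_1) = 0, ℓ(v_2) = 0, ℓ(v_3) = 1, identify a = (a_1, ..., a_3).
a = (1, -1, 0)

Write a = (a_1, ..., a_3) in the standard basis. For each basis vector v_i, ℓ(v_i) = <v_i, a> is a linear equation in the a_j's. Collect the n equations into a matrix system V a = ℓ, where row i of V is v_i (expressed in the standard basis). Since V is invertible (lower-triangular with 1s on the diagonal, up to permutation), solve by back-substitution:
  V =
[[1, 1, 0],
 [1, 1, 1],
 [1, 0, 0]]
  V a = (0, 0, 1)
Solving gives a = (1, -1, 0).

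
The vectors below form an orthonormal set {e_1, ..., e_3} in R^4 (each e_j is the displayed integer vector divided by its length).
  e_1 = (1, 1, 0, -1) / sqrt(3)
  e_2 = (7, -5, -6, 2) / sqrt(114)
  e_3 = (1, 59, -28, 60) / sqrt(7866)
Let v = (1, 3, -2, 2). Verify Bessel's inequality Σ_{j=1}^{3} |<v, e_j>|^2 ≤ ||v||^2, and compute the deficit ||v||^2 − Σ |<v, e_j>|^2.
Σ |<v, e_j>|^2 = 410/23; ||v||^2 = 18; deficit = 4/23

Write each e_j = u_j / sqrt(<u_j, u_j>) where u_j is the displayed integer vector. Then <v, e_j> = <v, u_j> / sqrt(<u_j, u_j>), so |<v, e_j>|^2 = <v, u_j>^2 / <u_j, u_j>.
Coefficients: <v, e_1> = 2/sqrt(3), <v, e_2> = 8/sqrt(114), <v, e_3> = 354/sqrt(7866).
Square and sum: Σ |<v, e_j>|^2 = 410/23.
Compute ||v||^2 = v·v = 18.
Deficit = 18 − 410/23 = 4/23 ≥ 0, confirming Bessel's inequality. (The deficit equals ||v − Σ <v,e_j> e_j||^2, the squared distance from v to span{e_j}.)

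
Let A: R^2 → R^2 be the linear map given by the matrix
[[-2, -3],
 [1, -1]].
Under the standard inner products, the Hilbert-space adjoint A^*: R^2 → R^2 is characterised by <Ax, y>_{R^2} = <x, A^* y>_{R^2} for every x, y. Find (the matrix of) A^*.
A^* = A^T =
[[-2, 1],
 [-3, -1]]

For real matrices with standard dot products, the defining identity <Ax, y> = <x, A^* y> gives (Ax)^T y = x^T (A^*) y, i.e. x^T A^T y = x^T (A^*) y. Since this holds for all x, y, we must have A^* = A^T. Therefore
A^* =
[[-2, 1],
 [-3, -1]].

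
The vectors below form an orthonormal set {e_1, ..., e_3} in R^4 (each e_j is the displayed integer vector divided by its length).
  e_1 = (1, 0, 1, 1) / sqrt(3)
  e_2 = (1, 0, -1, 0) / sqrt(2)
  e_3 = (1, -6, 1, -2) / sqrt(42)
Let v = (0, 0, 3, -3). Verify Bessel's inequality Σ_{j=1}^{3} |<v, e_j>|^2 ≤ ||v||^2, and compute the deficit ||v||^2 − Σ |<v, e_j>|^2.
Σ |<v, e_j>|^2 = 45/7; ||v||^2 = 18; deficit = 81/7

Write each e_j = u_j / sqrt(<u_j, u_j>) where u_j is the displayed integer vector. Then <v, e_j> = <v, u_j> / sqrt(<u_j, u_j>), so |<v, e_j>|^2 = <v, u_j>^2 / <u_j, u_j>.
Coefficients: <v, e_1> = 0/sqrt(3), <v, e_2> = -3/sqrt(2), <v, e_3> = 9/sqrt(42).
Square and sum: Σ |<v, e_j>|^2 = 45/7.
Compute ||v||^2 = v·v = 18.
Deficit = 18 − 45/7 = 81/7 ≥ 0, confirming Bessel's inequality. (The deficit equals ||v − Σ <v,e_j> e_j||^2, the squared distance from v to span{e_j}.)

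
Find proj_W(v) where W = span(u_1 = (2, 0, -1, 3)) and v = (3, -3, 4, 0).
proj_W(v) = (2/7, 0, -1/7, 3/7)

Set up U = [u_1 | ... | u_1] ∈ R^(4×1). The projector onto W = col(U) is P = U (U^T U)^(-1) U^T.
Compute U^T U =
  [14],
and U^T v = (2).
Solve U^T U · c = U^T v for the coefficients: c = (1/7). The projection is proj_W(v) = U c.
Check: (v - proj_W(v)) · u_1 = 0  (should be 0).
Result: proj_W(v) = (2/7, 0, -1/7, 3/7).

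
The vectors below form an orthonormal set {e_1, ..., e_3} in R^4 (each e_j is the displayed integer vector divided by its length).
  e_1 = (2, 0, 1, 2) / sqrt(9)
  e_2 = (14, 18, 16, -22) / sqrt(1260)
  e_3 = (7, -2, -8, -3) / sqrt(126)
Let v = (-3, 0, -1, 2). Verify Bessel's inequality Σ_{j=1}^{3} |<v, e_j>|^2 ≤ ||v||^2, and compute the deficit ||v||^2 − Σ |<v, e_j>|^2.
Σ |<v, e_j>|^2 = 1091/90; ||v||^2 = 14; deficit = 169/90

Write each e_j = u_j / sqrt(<u_j, u_j>) where u_j is the displayed integer vector. Then <v, e_j> = <v, u_j> / sqrt(<u_j, u_j>), so |<v, e_j>|^2 = <v, u_j>^2 / <u_j, u_j>.
Coefficients: <v, e_1> = -3/sqrt(9), <v, e_2> = -102/sqrt(1260), <v, e_3> = -19/sqrt(126).
Square and sum: Σ |<v, e_j>|^2 = 1091/90.
Compute ||v||^2 = v·v = 14.
Deficit = 14 − 1091/90 = 169/90 ≥ 0, confirming Bessel's inequality. (The deficit equals ||v − Σ <v,e_j> e_j||^2, the squared distance from v to span{e_j}.)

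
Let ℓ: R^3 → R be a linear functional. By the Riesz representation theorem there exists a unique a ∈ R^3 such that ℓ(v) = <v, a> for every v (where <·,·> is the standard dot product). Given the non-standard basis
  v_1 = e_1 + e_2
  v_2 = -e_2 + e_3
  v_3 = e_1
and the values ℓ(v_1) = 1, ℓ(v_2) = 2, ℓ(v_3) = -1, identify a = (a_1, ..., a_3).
a = (-1, 2, 4)

Write a = (a_1, ..., a_3) in the standard basis. For each basis vector v_i, ℓ(v_i) = <v_i, a> is a linear equation in the a_j's. Collect the n equations into a matrix system V a = ℓ, where row i of V is v_i (expressed in the standard basis). Since V is invertible (lower-triangular with 1s on the diagonal, up to permutation), solve by back-substitution:
  V =
[[1, 1, 0],
 [0, -1, 1],
 [1, 0, 0]]
  V a = (1, 2, -1)
Solving gives a = (-1, 2, 4).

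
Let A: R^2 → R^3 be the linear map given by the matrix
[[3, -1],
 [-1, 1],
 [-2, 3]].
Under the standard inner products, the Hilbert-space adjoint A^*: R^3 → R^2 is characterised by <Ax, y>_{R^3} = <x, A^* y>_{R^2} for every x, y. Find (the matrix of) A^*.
A^* = A^T =
[[3, -1, -2],
 [-1, 1, 3]]

For real matrices with standard dot products, the defining identity <Ax, y> = <x, A^* y> gives (Ax)^T y = x^T (A^*) y, i.e. x^T A^T y = x^T (A^*) y. Since this holds for all x, y, we must have A^* = A^T. Therefore
A^* =
[[3, -1, -2],
 [-1, 1, 3]].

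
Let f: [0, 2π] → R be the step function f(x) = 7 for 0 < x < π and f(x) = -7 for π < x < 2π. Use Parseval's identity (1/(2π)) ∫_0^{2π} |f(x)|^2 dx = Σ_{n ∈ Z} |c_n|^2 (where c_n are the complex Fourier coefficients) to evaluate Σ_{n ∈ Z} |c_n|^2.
Σ |c_n|^2 = 49

Parseval equates the L^2 energy of f (normalised by 1/(2π)) with the ℓ^2 sum of its Fourier coefficients: (1/(2π)) ∫_0^{2π} |f|^2 = Σ |c_n|^2.
Compute the left side: (1/(2π)) [∫_0^π 7^2 dx + ∫_π^{2π} (-7)^2 dx] = (1/(2π)) · (49π + 49π) = (49 + 49)/2 = 49.
So Σ_{n ∈ Z} |c_n|^2 = 49.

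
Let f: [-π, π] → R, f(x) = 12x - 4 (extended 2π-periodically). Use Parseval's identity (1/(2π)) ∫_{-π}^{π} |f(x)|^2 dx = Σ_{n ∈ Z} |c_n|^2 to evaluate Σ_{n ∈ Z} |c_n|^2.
Σ |c_n|^2 = 48π^2 + 16

Expand and integrate term by term over [-π, π]:
  ∫ (12x)^2 dx = 144·(2π^3/3); ∫ 2·12·(-4)·x dx = 0 (odd integrand); ∫ (-4)^2 dx = 16·2π.
So (1/(2π)) ∫_{-π}^{π} (12x - 4)^2 dx = 144π^2/3 + 16 = 48π^2 + 16.
Parseval ⇒ Σ |c_n|^2 = 48π^2 + 16.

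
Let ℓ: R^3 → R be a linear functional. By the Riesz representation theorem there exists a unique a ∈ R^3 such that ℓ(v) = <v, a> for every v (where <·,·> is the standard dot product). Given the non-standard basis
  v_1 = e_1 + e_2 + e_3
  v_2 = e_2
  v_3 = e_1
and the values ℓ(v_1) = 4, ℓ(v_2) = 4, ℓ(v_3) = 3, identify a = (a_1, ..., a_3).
a = (3, 4, -3)

Write a = (a_1, ..., a_3) in the standard basis. For each basis vector v_i, ℓ(v_i) = <v_i, a> is a linear equation in the a_j's. Collect the n equations into a matrix system V a = ℓ, where row i of V is v_i (expressed in the standard basis). Since V is invertible (lower-triangular with 1s on the diagonal, up to permutation), solve by back-substitution:
  V =
[[1, 1, 1],
 [0, 1, 0],
 [1, 0, 0]]
  V a = (4, 4, 3)
Solving gives a = (3, 4, -3).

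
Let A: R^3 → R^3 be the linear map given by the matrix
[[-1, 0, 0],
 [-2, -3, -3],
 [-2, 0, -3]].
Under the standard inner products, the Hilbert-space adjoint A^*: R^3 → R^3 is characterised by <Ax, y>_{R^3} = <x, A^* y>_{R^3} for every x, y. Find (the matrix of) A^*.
A^* = A^T =
[[-1, -2, -2],
 [0, -3, 0],
 [0, -3, -3]]

For real matrices with standard dot products, the defining identity <Ax, y> = <x, A^* y> gives (Ax)^T y = x^T (A^*) y, i.e. x^T A^T y = x^T (A^*) y. Since this holds for all x, y, we must have A^* = A^T. Therefore
A^* =
[[-1, -2, -2],
 [0, -3, 0],
 [0, -3, -3]].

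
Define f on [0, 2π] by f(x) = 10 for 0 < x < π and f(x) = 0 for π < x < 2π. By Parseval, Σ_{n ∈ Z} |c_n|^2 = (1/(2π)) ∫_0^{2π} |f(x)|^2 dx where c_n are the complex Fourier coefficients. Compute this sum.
Σ |c_n|^2 = 50

Parseval equates the L^2 energy of f (normalised by 1/(2π)) with the ℓ^2 sum of its Fourier coefficients: (1/(2π)) ∫_0^{2π} |f|^2 = Σ |c_n|^2.
Compute the left side: (1/(2π)) [∫_0^π 10^2 dx + ∫_π^{2π} 0^2 dx] = (1/(2π)) · (100π + 0π) = (100 + 0)/2 = 50.
So Σ_{n ∈ Z} |c_n|^2 = 50.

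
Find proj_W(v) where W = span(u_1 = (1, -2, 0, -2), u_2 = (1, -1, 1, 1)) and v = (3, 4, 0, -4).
proj_W(v) = (-31/35, 2/5, -48/35, -82/35)

Set up U = [u_1 | ... | u_2] ∈ R^(4×2). The projector onto W = col(U) is P = U (U^T U)^(-1) U^T.
Compute U^T U =
  [9, 1]
  [1, 4],
and U^T v = (3, -5).
Solve U^T U · c = U^T v for the coefficients: c = (17/35, -48/35). The projection is proj_W(v) = U c.
Check: (v - proj_W(v)) · u_1 = 0  (should be 0).
Check: (v - proj_W(v)) · u_2 = 0  (should be 0).
Result: proj_W(v) = (-31/35, 2/5, -48/35, -82/35).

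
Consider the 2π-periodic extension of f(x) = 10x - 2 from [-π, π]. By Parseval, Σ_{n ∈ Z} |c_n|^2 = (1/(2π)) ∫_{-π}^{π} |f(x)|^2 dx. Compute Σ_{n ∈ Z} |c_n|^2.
Σ |c_n|^2 = 100π^2/3 + 4

Expand and integrate term by term over [-π, π]:
  ∫ (10x)^2 dx = 100·(2π^3/3); ∫ 2·10·(-2)·x dx = 0 (odd integrand); ∫ (-2)^2 dx = 4·2π.
So (1/(2π)) ∫_{-π}^{π} (10x - 2)^2 dx = 100π^2/3 + 4 = 100π^2/3 + 4.
Parseval ⇒ Σ |c_n|^2 = 100π^2/3 + 4.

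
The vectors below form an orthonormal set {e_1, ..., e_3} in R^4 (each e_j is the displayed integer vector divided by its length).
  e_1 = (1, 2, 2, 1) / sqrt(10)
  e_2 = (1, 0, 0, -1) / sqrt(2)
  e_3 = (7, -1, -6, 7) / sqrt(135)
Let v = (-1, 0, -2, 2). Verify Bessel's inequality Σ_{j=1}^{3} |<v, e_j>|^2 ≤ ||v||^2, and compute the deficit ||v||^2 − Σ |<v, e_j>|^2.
Σ |<v, e_j>|^2 = 218/27; ||v||^2 = 9; deficit = 25/27

Write each e_j = u_j / sqrt(<u_j, u_j>) where u_j is the displayed integer vector. Then <v, e_j> = <v, u_j> / sqrt(<u_j, u_j>), so |<v, e_j>|^2 = <v, u_j>^2 / <u_j, u_j>.
Coefficients: <v, e_1> = -3/sqrt(10), <v, e_2> = -3/sqrt(2), <v, e_3> = 19/sqrt(135).
Square and sum: Σ |<v, e_j>|^2 = 218/27.
Compute ||v||^2 = v·v = 9.
Deficit = 9 − 218/27 = 25/27 ≥ 0, confirming Bessel's inequality. (The deficit equals ||v − Σ <v,e_j> e_j||^2, the squared distance from v to span{e_j}.)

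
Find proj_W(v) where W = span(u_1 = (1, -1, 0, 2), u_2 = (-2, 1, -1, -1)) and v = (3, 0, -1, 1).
proj_W(v) = (27/17, -16/17, 11/17, 21/17)

Set up U = [u_1 | ... | u_2] ∈ R^(4×2). The projector onto W = col(U) is P = U (U^T U)^(-1) U^T.
Compute U^T U =
  [6, -5]
  [-5, 7],
and U^T v = (5, -6).
Solve U^T U · c = U^T v for the coefficients: c = (5/17, -11/17). The projection is proj_W(v) = U c.
Check: (v - proj_W(v)) · u_1 = 0  (should be 0).
Check: (v - proj_W(v)) · u_2 = 0  (should be 0).
Result: proj_W(v) = (27/17, -16/17, 11/17, 21/17).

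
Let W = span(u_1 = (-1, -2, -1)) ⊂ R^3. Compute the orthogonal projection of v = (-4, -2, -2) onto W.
proj_W(v) = (-5/3, -10/3, -5/3)

Set up U = [u_1 | ... | u_1] ∈ R^(3×1). The projector onto W = col(U) is P = U (U^T U)^(-1) U^T.
Compute U^T U =
  [6],
and U^T v = (10).
Solve U^T U · c = U^T v for the coefficients: c = (5/3). The projection is proj_W(v) = U c.
Check: (v - proj_W(v)) · u_1 = 0  (should be 0).
Result: proj_W(v) = (-5/3, -10/3, -5/3).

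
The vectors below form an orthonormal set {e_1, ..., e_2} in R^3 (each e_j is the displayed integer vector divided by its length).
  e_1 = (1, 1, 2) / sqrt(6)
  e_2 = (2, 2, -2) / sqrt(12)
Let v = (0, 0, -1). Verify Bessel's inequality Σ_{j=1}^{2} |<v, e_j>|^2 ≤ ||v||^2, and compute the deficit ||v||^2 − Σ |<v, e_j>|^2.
Σ |<v, e_j>|^2 = 1; ||v||^2 = 1; deficit = 0

Write each e_j = u_j / sqrt(<u_j, u_j>) where u_j is the displayed integer vector. Then <v, e_j> = <v, u_j> / sqrt(<u_j, u_j>), so |<v, e_j>|^2 = <v, u_j>^2 / <u_j, u_j>.
Coefficients: <v, e_1> = -2/sqrt(6), <v, e_2> = 2/sqrt(12).
Square and sum: Σ |<v, e_j>|^2 = 1.
Compute ||v||^2 = v·v = 1.
Deficit = 1 − 1 = 0 ≥ 0, confirming Bessel's inequality. (The deficit equals ||v − Σ <v,e_j> e_j||^2, the squared distance from v to span{e_j}.)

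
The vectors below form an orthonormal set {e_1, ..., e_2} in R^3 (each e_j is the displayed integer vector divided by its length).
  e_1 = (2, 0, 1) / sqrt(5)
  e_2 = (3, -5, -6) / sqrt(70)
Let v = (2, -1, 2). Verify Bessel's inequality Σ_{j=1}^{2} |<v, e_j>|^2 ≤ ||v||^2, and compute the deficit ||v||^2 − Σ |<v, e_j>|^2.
Σ |<v, e_j>|^2 = 101/14; ||v||^2 = 9; deficit = 25/14

Write each e_j = u_j / sqrt(<u_j, u_j>) where u_j is the displayed integer vector. Then <v, e_j> = <v, u_j> / sqrt(<u_j, u_j>), so |<v, e_j>|^2 = <v, u_j>^2 / <u_j, u_j>.
Coefficients: <v, e_1> = 6/sqrt(5), <v, e_2> = -1/sqrt(70).
Square and sum: Σ |<v, e_j>|^2 = 101/14.
Compute ||v||^2 = v·v = 9.
Deficit = 9 − 101/14 = 25/14 ≥ 0, confirming Bessel's inequality. (The deficit equals ||v − Σ <v,e_j> e_j||^2, the squared distance from v to span{e_j}.)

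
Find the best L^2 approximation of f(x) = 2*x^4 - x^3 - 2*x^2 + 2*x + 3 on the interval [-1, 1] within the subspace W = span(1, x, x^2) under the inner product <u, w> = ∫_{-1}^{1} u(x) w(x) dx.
g(x) = -2*x^2/7 + 7*x/5 + 99/35

The best approximation g ∈ W is the orthogonal projection of f onto W. Writing g = a_0 + a_1 x + a_2 x^2, the coefficients solve the normal equations G · a = b where
  G_{ij} = <φ_i, φ_j> and b_i = <f, φ_i>, with φ_0 = 1, φ_1 = x, φ_2 = x^2.
G =
  [2, 0, 2/3]
  [0, 2/3, 0]
  [2/3, 0, 2/5],
b = (82/15, 14/15, 62/35).
Solving gives a_0 = 99/35, a_1 = 7/5, a_2 = -2/7, so
  g(x) = -2*x^2/7 + 7*x/5 + 99/35.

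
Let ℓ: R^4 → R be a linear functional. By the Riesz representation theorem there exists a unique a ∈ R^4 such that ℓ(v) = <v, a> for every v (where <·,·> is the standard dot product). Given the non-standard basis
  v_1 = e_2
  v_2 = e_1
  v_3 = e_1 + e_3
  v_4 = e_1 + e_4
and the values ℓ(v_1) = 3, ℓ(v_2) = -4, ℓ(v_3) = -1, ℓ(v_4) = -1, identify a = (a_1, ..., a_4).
a = (-4, 3, 3, 3)

Write a = (a_1, ..., a_4) in the standard basis. For each basis vector v_i, ℓ(v_i) = <v_i, a> is a linear equation in the a_j's. Collect the n equations into a matrix system V a = ℓ, where row i of V is v_i (expressed in the standard basis). Since V is invertible (lower-triangular with 1s on the diagonal, up to permutation), solve by back-substitution:
  V =
[[0, 1, 0, 0],
 [1, 0, 0, 0],
 [1, 0, 1, 0],
 [1, 0, 0, 1]]
  V a = (3, -4, -1, -1)
Solving gives a = (-4, 3, 3, 3).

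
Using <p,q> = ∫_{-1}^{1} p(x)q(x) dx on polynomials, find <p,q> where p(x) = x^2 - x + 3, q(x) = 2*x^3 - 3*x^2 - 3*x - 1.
<p,q> = -38/3

Expand the product: p(x)·q(x) = 2*x^5 - 5*x^4 + 6*x^3 - 7*x^2 - 8*x - 3.
∫_{-1}^{1} of each monomial x^k gives [2/(k+1) if k even, 0 if k odd]. Integrating term-by-term (or equivalently evaluating the antiderivative F(x) = x^6/3 - x^5 + 3*x^4/2 - 7*x^3/3 - 4*x^2 - 3*x at the endpoints):
  F(1) − F(−1) = -17/2 − (25/6) = -38/3.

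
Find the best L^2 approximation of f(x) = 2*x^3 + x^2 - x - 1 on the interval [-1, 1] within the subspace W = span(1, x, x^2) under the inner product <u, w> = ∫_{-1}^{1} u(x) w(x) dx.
g(x) = x^2 + x/5 - 1

The best approximation g ∈ W is the orthogonal projection of f onto W. Writing g = a_0 + a_1 x + a_2 x^2, the coefficients solve the normal equations G · a = b where
  G_{ij} = <φ_i, φ_j> and b_i = <f, φ_i>, with φ_0 = 1, φ_1 = x, φ_2 = x^2.
G =
  [2, 0, 2/3]
  [0, 2/3, 0]
  [2/3, 0, 2/5],
b = (-4/3, 2/15, -4/15).
Solving gives a_0 = -1, a_1 = 1/5, a_2 = 1, so
  g(x) = x^2 + x/5 - 1.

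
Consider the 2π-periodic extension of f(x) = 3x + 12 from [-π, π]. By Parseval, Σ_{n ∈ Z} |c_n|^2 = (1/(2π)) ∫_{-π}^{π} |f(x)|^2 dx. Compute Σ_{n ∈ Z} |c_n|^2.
Σ |c_n|^2 = 3π^2 + 144

Expand and integrate term by term over [-π, π]:
  ∫ (3x)^2 dx = 9·(2π^3/3); ∫ 2·3·(12)·x dx = 0 (odd integrand); ∫ 12^2 dx = 144·2π.
So (1/(2π)) ∫_{-π}^{π} (3x + 12)^2 dx = 9π^2/3 + 144 = 3π^2 + 144.
Parseval ⇒ Σ |c_n|^2 = 3π^2 + 144.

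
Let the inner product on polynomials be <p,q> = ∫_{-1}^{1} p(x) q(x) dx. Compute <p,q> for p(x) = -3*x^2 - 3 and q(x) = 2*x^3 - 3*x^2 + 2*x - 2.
<p,q> = 128/5

Expand the product: p(x)·q(x) = -6*x^5 + 9*x^4 - 12*x^3 + 15*x^2 - 6*x + 6.
∫_{-1}^{1} of each monomial x^k gives [2/(k+1) if k even, 0 if k odd]. Integrating term-by-term (or equivalently evaluating the antiderivative F(x) = -x^6 + 9*x^5/5 - 3*x^4 + 5*x^3 - 3*x^2 + 6*x at the endpoints):
  F(1) − F(−1) = 29/5 − (-99/5) = 128/5.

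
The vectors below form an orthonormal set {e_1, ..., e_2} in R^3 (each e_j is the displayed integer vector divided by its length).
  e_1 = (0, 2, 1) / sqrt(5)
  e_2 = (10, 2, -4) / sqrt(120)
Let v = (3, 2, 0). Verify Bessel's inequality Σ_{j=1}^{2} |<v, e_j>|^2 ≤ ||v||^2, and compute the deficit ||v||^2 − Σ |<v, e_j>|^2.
Σ |<v, e_j>|^2 = 77/6; ||v||^2 = 13; deficit = 1/6

Write each e_j = u_j / sqrt(<u_j, u_j>) where u_j is the displayed integer vector. Then <v, e_j> = <v, u_j> / sqrt(<u_j, u_j>), so |<v, e_j>|^2 = <v, u_j>^2 / <u_j, u_j>.
Coefficients: <v, e_1> = 4/sqrt(5), <v, e_2> = 34/sqrt(120).
Square and sum: Σ |<v, e_j>|^2 = 77/6.
Compute ||v||^2 = v·v = 13.
Deficit = 13 − 77/6 = 1/6 ≥ 0, confirming Bessel's inequality. (The deficit equals ||v − Σ <v,e_j> e_j||^2, the squared distance from v to span{e_j}.)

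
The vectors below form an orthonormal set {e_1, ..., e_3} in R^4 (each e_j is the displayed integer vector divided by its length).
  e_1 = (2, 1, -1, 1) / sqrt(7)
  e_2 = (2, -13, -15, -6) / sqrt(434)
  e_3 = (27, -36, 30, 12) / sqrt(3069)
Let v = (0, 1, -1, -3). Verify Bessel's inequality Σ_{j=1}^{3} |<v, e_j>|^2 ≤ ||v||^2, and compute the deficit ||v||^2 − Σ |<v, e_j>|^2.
Σ |<v, e_j>|^2 = 49/11; ||v||^2 = 11; deficit = 72/11

Write each e_j = u_j / sqrt(<u_j, u_j>) where u_j is the displayed integer vector. Then <v, e_j> = <v, u_j> / sqrt(<u_j, u_j>), so |<v, e_j>|^2 = <v, u_j>^2 / <u_j, u_j>.
Coefficients: <v, e_1> = -1/sqrt(7), <v, e_2> = 20/sqrt(434), <v, e_3> = -102/sqrt(3069).
Square and sum: Σ |<v, e_j>|^2 = 49/11.
Compute ||v||^2 = v·v = 11.
Deficit = 11 − 49/11 = 72/11 ≥ 0, confirming Bessel's inequality. (The deficit equals ||v − Σ <v,e_j> e_j||^2, the squared distance from v to span{e_j}.)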